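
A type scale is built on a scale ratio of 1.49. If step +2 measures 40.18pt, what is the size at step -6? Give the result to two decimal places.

1.65pt

Moving from step +2 to step -6 is 8 steps down, so divide by r⁸.
40.18 ÷ 1.49⁸ = 40.18 ÷ 24.29350 ≈ 1.654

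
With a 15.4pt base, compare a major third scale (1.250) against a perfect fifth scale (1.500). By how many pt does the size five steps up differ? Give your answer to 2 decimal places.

Major third: 15.4 × 1.250⁵ = 46.9971pt
Perfect fifth: 15.4 × 1.500⁵ = 116.9438pt
Difference: 116.9438 − 46.9971 = 69.9467pt

69.95pt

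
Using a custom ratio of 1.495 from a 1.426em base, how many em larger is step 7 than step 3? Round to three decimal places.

Step 3: 1.426 × 1.495³ = 4.76478em
Step 7: 1.426 × 1.495⁷ = 23.80169em
Difference: 23.80169 − 4.76478 = 19.03691em

19.037em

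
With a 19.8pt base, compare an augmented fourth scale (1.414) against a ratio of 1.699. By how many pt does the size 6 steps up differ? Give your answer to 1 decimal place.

Augmented fourth: 19.8 × 1.414⁶ = 158.257pt
At 1.699: 19.8 × 1.699⁶ = 476.240pt
Difference: 476.240 − 158.257 = 317.983pt

318.0pt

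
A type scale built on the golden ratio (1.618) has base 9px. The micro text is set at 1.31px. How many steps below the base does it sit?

1.618ⁿ = 9 / 1.31 = 6.8702
n = ln(6.8702) / ln(1.618) = 1.9272 / 0.4812 ≈ 4.01

4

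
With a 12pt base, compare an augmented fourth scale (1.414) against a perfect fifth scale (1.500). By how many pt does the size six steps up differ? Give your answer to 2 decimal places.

40.77pt

Augmented fourth: 12.0 × 1.414⁶ = 95.9131pt
Perfect fifth: 12.0 × 1.500⁶ = 136.6875pt
Difference: 136.6875 − 95.9131 = 40.7744pt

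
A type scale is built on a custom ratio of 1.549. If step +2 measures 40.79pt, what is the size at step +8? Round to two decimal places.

40.79 × 1.549⁶ = 40.79 × 13.81365 ≈ 563.459

563.46pt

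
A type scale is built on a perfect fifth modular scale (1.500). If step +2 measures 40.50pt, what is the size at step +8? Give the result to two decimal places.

The gap is 8 − (2) = 6 steps, so the factor is 1.500^6.
40.50 × 1.500⁶ = 40.50 × 11.39062 ≈ 461.320

461.32pt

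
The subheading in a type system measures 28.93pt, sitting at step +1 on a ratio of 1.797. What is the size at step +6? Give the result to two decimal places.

542.11pt

The gap is 6 − (1) = 5 steps, so the factor is 1.797^5.
28.93 × 1.797⁵ = 28.93 × 18.73874 ≈ 542.112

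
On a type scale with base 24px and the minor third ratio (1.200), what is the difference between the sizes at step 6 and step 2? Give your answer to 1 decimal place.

37.1px

Step 2: 24.0 × 1.200² = 34.560px
Step 6: 24.0 × 1.200⁶ = 71.664px
Difference: 71.664 − 34.560 = 37.104px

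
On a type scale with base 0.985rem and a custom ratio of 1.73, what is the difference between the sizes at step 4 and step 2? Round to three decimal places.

Step 2: 0.985 × 1.73² = 2.94801rem
Step 4: 0.985 × 1.73⁴ = 8.82309rem
Difference: 8.82309 − 2.94801 = 5.87508rem

5.875rem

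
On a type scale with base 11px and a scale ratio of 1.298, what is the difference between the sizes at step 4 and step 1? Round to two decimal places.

Step 1: 11.0 × 1.298 = 14.2780px
Step 4: 11.0 × 1.298⁴ = 31.2242px
Difference: 31.2242 − 14.2780 = 16.9462px

16.95px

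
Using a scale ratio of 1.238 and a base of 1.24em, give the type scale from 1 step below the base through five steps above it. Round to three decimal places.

Step -1: 1.24 ÷ 1.238 = 1.002
Step 0: 1.24em
Step 1: 1.24 × 1.238 = 1.535
Step 2: 1.24 × 1.238² = 1.900
Step 3: 1.24 × 1.238³ = 2.353
Step 4: 1.24 × 1.238⁴ = 2.913
Step 5: 1.24 × 1.238⁵ = 3.606

1.002em, 1.240em, 1.535em, 1.900em, 2.353em, 2.913em, 3.606em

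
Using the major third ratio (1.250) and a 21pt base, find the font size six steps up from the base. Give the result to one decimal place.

Each step on a modular scale multiplies by the ratio, so the size n steps from the base is base × ratioⁿ.
21.0 × 1.250⁶ = 21.0 × 3.81470 ≈ 80.11

80.1pt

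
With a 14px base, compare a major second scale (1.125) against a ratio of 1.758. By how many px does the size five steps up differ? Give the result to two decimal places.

209.86px

Major second: 14.0 × 1.125⁵ = 25.2285px
At 1.758: 14.0 × 1.758⁵ = 235.0836px
Difference: 235.0836 − 25.2285 = 209.8551px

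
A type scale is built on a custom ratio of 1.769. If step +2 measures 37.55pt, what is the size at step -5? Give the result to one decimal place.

0.7pt

The gap is -5 − (2) = -7 steps, so the factor is 1.769^-7.
37.55 ÷ 1.769⁷ = 37.55 ÷ 54.21193 ≈ 0.693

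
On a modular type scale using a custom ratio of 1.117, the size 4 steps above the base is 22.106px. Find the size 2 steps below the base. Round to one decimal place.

22.106 ÷ 1.117⁶ = 22.106 ÷ 1.94231 ≈ 11.381

11.4px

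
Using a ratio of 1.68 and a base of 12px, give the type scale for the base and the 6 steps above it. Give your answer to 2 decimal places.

12.00px, 20.16px, 33.87px, 56.90px, 95.59px, 160.59px, 269.80px

Step 0: 12px
Step 1: 12.0 × 1.68 = 20.16
Step 2: 12.0 × 1.68² = 33.87
Step 3: 12.0 × 1.68³ = 56.90
Step 4: 12.0 × 1.68⁴ = 95.59
Step 5: 12.0 × 1.68⁵ = 160.59
Step 6: 12.0 × 1.68⁶ = 269.80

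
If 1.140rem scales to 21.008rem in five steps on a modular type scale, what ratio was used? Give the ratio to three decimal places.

1.791

The ratio satisfies 1.140 × r⁵ = 21.008, so r = (21.008 / 1.140)^(1/5).
r = 18.4281^(1/5) ≈ 1.7910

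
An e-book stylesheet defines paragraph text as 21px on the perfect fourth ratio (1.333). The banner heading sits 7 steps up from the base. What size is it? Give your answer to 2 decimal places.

157.05px

21.0 × 1.333⁷ = 21.0 × 7.47844 ≈ 157.05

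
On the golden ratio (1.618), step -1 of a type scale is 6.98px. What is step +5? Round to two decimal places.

125.24px

Moving from step -1 to step +5 is 6 steps up, so multiply by r⁶.
6.98 × 1.618⁶ = 6.98 × 17.94201 ≈ 125.235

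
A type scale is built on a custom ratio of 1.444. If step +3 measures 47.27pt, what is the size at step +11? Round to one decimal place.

893.6pt

Moving from step +3 to step +11 is 8 steps up, so multiply by r⁸.
47.27 × 1.444⁸ = 47.27 × 18.90330 ≈ 893.559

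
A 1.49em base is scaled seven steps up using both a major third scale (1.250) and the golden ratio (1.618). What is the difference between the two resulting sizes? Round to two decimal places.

Major third: 1.49 × 1.250⁷ = 7.1049em
Golden ratio: 1.49 × 1.618⁷ = 43.2550em
Difference: 43.2550 − 7.1049 = 36.1501em

36.15em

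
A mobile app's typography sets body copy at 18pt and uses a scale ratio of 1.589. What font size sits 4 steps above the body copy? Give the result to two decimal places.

18.0 × 1.589⁴ = 18.0 × 6.37523 ≈ 114.75

114.75pt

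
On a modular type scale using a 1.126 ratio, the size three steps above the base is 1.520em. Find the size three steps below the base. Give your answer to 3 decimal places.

0.746em

Moving from step +3 to step -3 is 6 steps down, so divide by r⁶.
1.520 ÷ 1.126⁶ = 1.520 ÷ 2.03812 ≈ 0.746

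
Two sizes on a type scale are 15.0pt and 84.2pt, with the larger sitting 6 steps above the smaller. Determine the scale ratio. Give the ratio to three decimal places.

r⁶ = 84.2 / 15.0, so r = (84.2/15.0)^(1/6).
r = 5.6133^(1/6) ≈ 1.3331

1.333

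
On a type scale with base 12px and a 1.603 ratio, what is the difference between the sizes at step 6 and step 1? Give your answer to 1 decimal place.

Step 1: 12.0 × 1.603 = 19.236px
Step 6: 12.0 × 1.603⁶ = 203.602px
Difference: 203.602 − 19.236 = 184.366px

184.4px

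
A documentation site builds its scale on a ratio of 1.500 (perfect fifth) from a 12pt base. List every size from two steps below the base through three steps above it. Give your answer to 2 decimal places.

Step -2: 12.0 ÷ 1.500² = 5.33
Step -1: 12.0 ÷ 1.500 = 8.00
Step 0: 12pt
Step 1: 12.0 × 1.500 = 18.00
Step 2: 12.0 × 1.500² = 27.00
Step 3: 12.0 × 1.500³ = 40.50

5.33pt, 8.00pt, 12.00pt, 18.00pt, 27.00pt, 40.50pt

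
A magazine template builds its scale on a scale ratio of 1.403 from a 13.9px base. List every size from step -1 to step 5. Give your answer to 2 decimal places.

Step -1: 13.9 ÷ 1.403 = 9.91
Step 0: 13.9px
Step 1: 13.9 × 1.403 = 19.50
Step 2: 13.9 × 1.403² = 27.36
Step 3: 13.9 × 1.403³ = 38.39
Step 4: 13.9 × 1.403⁴ = 53.86
Step 5: 13.9 × 1.403⁵ = 75.56

9.91px, 13.90px, 19.50px, 27.36px, 38.39px, 53.86px, 75.56px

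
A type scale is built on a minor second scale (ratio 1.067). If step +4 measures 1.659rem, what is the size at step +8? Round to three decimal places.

2.150rem

Moving from step +4 to step +8 is 4 steps up, so multiply by r⁴.
1.659 × 1.067⁴ = 1.659 × 1.29616 ≈ 2.150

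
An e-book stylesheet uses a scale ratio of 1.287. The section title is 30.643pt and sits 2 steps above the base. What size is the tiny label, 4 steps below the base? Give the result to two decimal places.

6.74pt

30.643 ÷ 1.287⁶ = 30.643 ÷ 4.54434 ≈ 6.743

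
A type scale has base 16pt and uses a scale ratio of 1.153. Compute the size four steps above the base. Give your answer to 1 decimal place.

28.3pt

Every step multiplies by the scale ratio.
16.0 × 1.153⁴ = 16.0 × 1.76733 ≈ 28.28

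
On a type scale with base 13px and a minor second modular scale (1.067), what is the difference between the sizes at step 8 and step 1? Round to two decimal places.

Step 1: 13.0 × 1.067 = 13.8710px
Step 8: 13.0 × 1.067⁸ = 21.8403px
Difference: 21.8403 − 13.8710 = 7.9693px

7.97px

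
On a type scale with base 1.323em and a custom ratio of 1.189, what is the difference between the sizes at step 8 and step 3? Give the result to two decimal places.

3.06em

Step 3: 1.323 × 1.189³ = 2.2238em
Step 8: 1.323 × 1.189⁸ = 5.2846em
Difference: 5.2846 − 2.2238 = 3.0608em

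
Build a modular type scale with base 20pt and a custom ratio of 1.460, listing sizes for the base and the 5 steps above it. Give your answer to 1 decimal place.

20.0pt, 29.2pt, 42.6pt, 62.2pt, 90.9pt, 132.7pt

Step 0: 20pt
Step 1: 20.0 × 1.460 = 29.2
Step 2: 20.0 × 1.460² = 42.6
Step 3: 20.0 × 1.460³ = 62.2
Step 4: 20.0 × 1.460⁴ = 90.9
Step 5: 20.0 × 1.460⁵ = 132.7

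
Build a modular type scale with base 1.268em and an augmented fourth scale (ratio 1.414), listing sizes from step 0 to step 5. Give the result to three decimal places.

1.268em, 1.793em, 2.535em, 3.585em, 5.069em, 7.167em

Step 0: 1.268em
Step 1: 1.268 × 1.414 = 1.793
Step 2: 1.268 × 1.414² = 2.535
Step 3: 1.268 × 1.414³ = 3.585
Step 4: 1.268 × 1.414⁴ = 5.069
Step 5: 1.268 × 1.414⁵ = 7.167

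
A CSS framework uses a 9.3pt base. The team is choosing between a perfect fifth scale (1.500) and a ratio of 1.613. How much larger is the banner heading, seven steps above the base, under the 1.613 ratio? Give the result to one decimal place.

105.3pt

Perfect fifth: 9.3 × 1.500⁷ = 158.899pt
At 1.613: 9.3 × 1.613⁷ = 264.194pt
Difference: 264.194 − 158.899 = 105.295pt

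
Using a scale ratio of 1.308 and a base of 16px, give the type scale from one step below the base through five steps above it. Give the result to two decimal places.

Step -1: 16.0 ÷ 1.308 = 12.23
Step 0: 16px
Step 1: 16.0 × 1.308 = 20.93
Step 2: 16.0 × 1.308² = 27.37
Step 3: 16.0 × 1.308³ = 35.80
Step 4: 16.0 × 1.308⁴ = 46.83
Step 5: 16.0 × 1.308⁵ = 61.26

12.23px, 16.00px, 20.93px, 27.37px, 35.80px, 46.83px, 61.26px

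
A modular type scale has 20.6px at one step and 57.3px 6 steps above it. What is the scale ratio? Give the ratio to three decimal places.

r⁶ = 57.3 / 20.6, so r = (57.3/20.6)^(1/6).
r = 2.7816^(1/6) ≈ 1.1859

1.186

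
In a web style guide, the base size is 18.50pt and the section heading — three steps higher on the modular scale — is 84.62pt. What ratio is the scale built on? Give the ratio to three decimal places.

1.660

The ratio satisfies 18.50 × r³ = 84.62, so r = (84.62 / 18.50)^(1/3).
r = 4.5741^(1/3) ≈ 1.6600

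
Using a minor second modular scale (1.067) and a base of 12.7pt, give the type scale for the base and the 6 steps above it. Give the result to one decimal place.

12.7pt, 13.6pt, 14.5pt, 15.4pt, 16.5pt, 17.6pt, 18.7pt

Step 0: 12.7pt
Step 1: 12.7 × 1.067 = 13.6
Step 2: 12.7 × 1.067² = 14.5
Step 3: 12.7 × 1.067³ = 15.4
Step 4: 12.7 × 1.067⁴ = 16.5
Step 5: 12.7 × 1.067⁵ = 17.6
Step 6: 12.7 × 1.067⁶ = 18.7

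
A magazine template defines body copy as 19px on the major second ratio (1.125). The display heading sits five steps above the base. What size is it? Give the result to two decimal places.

34.24px

19.0 × 1.125⁵ = 19.0 × 1.80203 ≈ 34.24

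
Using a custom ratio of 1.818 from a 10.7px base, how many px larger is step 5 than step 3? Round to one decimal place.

148.2px

Step 3: 10.7 × 1.818³ = 64.293px
Step 5: 10.7 × 1.818⁵ = 212.497px
Difference: 212.497 − 64.293 = 148.204px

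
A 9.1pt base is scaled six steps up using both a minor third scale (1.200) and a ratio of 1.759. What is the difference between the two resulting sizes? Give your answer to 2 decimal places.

242.38pt

Minor third: 9.1 × 1.200⁶ = 27.1725pt
At 1.759: 9.1 × 1.759⁶ = 269.5482pt
Difference: 269.5482 − 27.1725 = 242.3757pt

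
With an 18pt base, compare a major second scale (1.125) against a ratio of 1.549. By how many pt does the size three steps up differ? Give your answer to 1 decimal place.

Major second: 18.0 × 1.125³ = 25.629pt
At 1.549: 18.0 × 1.549³ = 66.900pt
Difference: 66.900 − 25.629 = 41.271pt

41.3pt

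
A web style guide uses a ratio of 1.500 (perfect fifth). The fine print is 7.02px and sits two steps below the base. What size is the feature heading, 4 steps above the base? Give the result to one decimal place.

80.0px

7.02 × 1.500⁶ = 7.02 × 11.39062 ≈ 79.962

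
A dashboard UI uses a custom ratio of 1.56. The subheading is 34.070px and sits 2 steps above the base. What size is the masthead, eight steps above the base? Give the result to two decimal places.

34.070 × 1.56⁶ = 34.070 × 14.41277 ≈ 491.043

491.04px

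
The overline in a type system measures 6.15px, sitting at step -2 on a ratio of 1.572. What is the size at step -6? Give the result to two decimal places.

1.01px

6.15 ÷ 1.572⁴ = 6.15 ÷ 6.10675 ≈ 1.007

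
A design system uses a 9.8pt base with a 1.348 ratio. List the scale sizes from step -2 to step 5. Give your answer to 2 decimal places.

5.39pt, 7.27pt, 9.80pt, 13.21pt, 17.81pt, 24.00pt, 32.36pt, 43.62pt

Step -2: 9.8 ÷ 1.348² = 5.39
Step -1: 9.8 ÷ 1.348 = 7.27
Step 0: 9.8pt
Step 1: 9.8 × 1.348 = 13.21
Step 2: 9.8 × 1.348² = 17.81
Step 3: 9.8 × 1.348³ = 24.00
Step 4: 9.8 × 1.348⁴ = 32.36
Step 5: 9.8 × 1.348⁵ = 43.62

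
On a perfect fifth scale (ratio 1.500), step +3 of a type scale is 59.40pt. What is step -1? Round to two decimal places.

11.73pt

Moving from step +3 to step -1 is 4 steps down, so divide by r⁴.
59.40 ÷ 1.500⁴ = 59.40 ÷ 5.06250 ≈ 11.733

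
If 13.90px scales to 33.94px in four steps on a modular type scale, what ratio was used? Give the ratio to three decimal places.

1.250

The ratio satisfies 13.90 × r⁴ = 33.94, so r = (33.94 / 13.90)^(1/4).
r = 2.4417^(1/4) ≈ 1.2500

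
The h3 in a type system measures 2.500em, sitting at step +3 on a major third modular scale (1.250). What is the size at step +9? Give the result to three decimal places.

9.537em

2.500 × 1.250⁶ = 2.500 × 3.81470 ≈ 9.537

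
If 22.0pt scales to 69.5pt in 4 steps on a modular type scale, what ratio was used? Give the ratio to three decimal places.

r⁴ = 69.5 / 22.0, so r = (69.5/22.0)^(1/4).
r = 3.1591^(1/4) ≈ 1.3332

1.333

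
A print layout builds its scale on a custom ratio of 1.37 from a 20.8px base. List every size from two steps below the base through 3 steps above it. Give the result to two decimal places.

Step -2: 20.8 ÷ 1.37² = 11.08
Step -1: 20.8 ÷ 1.37 = 15.18
Step 0: 20.8px
Step 1: 20.8 × 1.37 = 28.50
Step 2: 20.8 × 1.37² = 39.04
Step 3: 20.8 × 1.37³ = 53.48

11.08px, 15.18px, 20.80px, 28.50px, 39.04px, 53.48px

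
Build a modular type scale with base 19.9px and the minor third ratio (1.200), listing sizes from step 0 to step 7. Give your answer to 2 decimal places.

19.90px, 23.88px, 28.66px, 34.39px, 41.26px, 49.52px, 59.42px, 71.31px

Step 0: 19.9px
Step 1: 19.9 × 1.200 = 23.88
Step 2: 19.9 × 1.200² = 28.66
Step 3: 19.9 × 1.200³ = 34.39
Step 4: 19.9 × 1.200⁴ = 41.26
Step 5: 19.9 × 1.200⁵ = 49.52
Step 6: 19.9 × 1.200⁶ = 59.42
Step 7: 19.9 × 1.200⁷ = 71.31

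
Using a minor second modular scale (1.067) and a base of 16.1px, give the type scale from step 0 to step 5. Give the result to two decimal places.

16.10px, 17.18px, 18.33px, 19.56px, 20.87px, 22.27px

Step 0: 16.1px
Step 1: 16.1 × 1.067 = 17.18
Step 2: 16.1 × 1.067² = 18.33
Step 3: 16.1 × 1.067³ = 19.56
Step 4: 16.1 × 1.067⁴ = 20.87
Step 5: 16.1 × 1.067⁵ = 22.27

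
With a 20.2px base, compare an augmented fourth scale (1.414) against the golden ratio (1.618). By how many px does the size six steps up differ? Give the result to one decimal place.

Augmented fourth: 20.2 × 1.414⁶ = 161.454px
Golden ratio: 20.2 × 1.618⁶ = 362.429px
Difference: 362.429 − 161.454 = 200.975px

201.0px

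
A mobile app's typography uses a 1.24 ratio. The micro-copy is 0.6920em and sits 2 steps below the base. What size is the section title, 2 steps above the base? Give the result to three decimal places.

Moving from step -2 to step +2 is 4 steps up, so multiply by r⁴.
0.6920 × 1.24⁴ = 0.6920 × 2.36421 ≈ 1.636

1.636em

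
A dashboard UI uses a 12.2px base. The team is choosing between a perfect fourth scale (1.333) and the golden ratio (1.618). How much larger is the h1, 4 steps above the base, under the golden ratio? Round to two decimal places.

45.09px

Perfect fourth: 12.2 × 1.333⁴ = 38.5195px
Golden ratio: 12.2 × 1.618⁴ = 83.6130px
Difference: 83.6130 − 38.5195 = 45.0935px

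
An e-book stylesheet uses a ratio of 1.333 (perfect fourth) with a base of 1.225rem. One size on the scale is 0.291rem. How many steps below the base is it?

1.333ⁿ = 1.225 / 0.291 = 4.2096
n = ln(4.2096) / ln(1.333) = 1.4374 / 0.2874 ≈ 5.00

5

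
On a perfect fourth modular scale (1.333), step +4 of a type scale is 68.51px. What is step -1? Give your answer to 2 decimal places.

16.28px

The gap is -1 − (4) = -5 steps, so the factor is 1.333^-5.
68.51 ÷ 1.333⁵ = 68.51 ÷ 4.20873 ≈ 16.278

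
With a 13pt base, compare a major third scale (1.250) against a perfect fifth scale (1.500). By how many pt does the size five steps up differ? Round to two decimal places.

59.05pt

Major third: 13.0 × 1.250⁵ = 39.6729pt
Perfect fifth: 13.0 × 1.500⁵ = 98.7188pt
Difference: 98.7188 − 39.6729 = 59.0459pt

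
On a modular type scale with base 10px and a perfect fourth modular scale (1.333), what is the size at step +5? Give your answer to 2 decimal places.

42.09px

10.0 × 1.333⁵ = 10.0 × 4.20873 ≈ 42.09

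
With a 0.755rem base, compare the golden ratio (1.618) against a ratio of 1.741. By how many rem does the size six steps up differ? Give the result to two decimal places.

Golden ratio: 0.755 × 1.618⁶ = 13.5462rem
At 1.741: 0.755 × 1.741⁶ = 21.0252rem
Difference: 21.0252 − 13.5462 = 7.4790rem

7.48rem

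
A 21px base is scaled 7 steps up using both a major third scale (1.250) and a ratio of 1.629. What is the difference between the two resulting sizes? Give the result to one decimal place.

Major third: 21.0 × 1.250⁷ = 100.136px
At 1.629: 21.0 × 1.629⁷ = 639.244px
Difference: 639.244 − 100.136 = 539.108px

539.1px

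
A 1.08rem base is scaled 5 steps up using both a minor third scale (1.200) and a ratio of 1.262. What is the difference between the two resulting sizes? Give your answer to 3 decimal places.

0.770rem

Minor third: 1.08 × 1.200⁵ = 2.68739rem
At 1.262: 1.08 × 1.262⁵ = 3.45717rem
Difference: 3.45717 − 2.68739 = 0.76978rem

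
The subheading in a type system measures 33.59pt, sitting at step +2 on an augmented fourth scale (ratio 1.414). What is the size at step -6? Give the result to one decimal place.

2.1pt

Moving from step +2 to step -6 is 8 steps down, so divide by r⁸.
33.59 ÷ 1.414⁸ = 33.59 ÷ 15.98068 ≈ 2.102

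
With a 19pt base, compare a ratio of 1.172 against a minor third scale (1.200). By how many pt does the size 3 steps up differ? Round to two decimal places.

At 1.172: 19.0 × 1.172³ = 30.5870pt
Minor third: 19.0 × 1.200³ = 32.8320pt
Difference: 32.8320 − 30.5870 = 2.2450pt

2.25pt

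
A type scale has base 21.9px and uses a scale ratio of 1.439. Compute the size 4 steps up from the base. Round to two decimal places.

Every step multiplies by the scale ratio.
21.9 × 1.439⁴ = 21.9 × 4.28789 ≈ 93.90

93.90px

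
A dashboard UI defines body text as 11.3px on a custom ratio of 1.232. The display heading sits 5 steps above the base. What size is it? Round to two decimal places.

11.3 × 1.232⁵ = 11.3 × 2.83827 ≈ 32.07

32.07px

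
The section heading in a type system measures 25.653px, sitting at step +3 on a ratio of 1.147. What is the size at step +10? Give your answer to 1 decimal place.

67.0px

25.653 × 1.147⁷ = 25.653 × 2.61182 ≈ 67.001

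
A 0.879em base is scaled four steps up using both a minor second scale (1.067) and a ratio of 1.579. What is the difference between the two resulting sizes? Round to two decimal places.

4.32em

Minor second: 0.879 × 1.067⁴ = 1.1393em
At 1.579: 0.879 × 1.579⁴ = 5.4641em
Difference: 5.4641 − 1.1393 = 4.3248em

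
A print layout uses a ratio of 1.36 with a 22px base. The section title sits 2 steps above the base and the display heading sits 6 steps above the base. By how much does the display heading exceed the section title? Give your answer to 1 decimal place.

98.5px

Step 2: 22.0 × 1.36² = 40.691px
Step 6: 22.0 × 1.36⁶ = 139.205px
Difference: 139.205 − 40.691 = 98.514px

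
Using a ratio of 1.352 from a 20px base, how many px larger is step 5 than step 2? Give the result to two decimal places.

53.79px

Step 2: 20.0 × 1.352² = 36.5581px
Step 5: 20.0 × 1.352⁵ = 90.3469px
Difference: 90.3469 − 36.5581 = 53.7888px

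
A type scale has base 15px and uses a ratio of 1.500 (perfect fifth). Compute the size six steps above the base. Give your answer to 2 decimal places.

170.86px

15.0 × 1.500⁶ = 15.0 × 11.39062 ≈ 170.86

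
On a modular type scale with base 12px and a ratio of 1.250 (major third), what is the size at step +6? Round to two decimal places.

45.78px

12.0 × 1.250⁶ = 12.0 × 3.81470 ≈ 45.78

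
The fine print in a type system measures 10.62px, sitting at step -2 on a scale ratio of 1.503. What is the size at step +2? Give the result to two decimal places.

10.62 × 1.503⁴ = 10.62 × 5.10312 ≈ 54.195

54.20px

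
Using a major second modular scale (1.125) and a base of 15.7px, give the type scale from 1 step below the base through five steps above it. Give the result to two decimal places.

13.96px, 15.70px, 17.66px, 19.87px, 22.35px, 25.15px, 28.29px

Step -1: 15.7 ÷ 1.125 = 13.96
Step 0: 15.7px
Step 1: 15.7 × 1.125 = 17.66
Step 2: 15.7 × 1.125² = 19.87
Step 3: 15.7 × 1.125³ = 22.35
Step 4: 15.7 × 1.125⁴ = 25.15
Step 5: 15.7 × 1.125⁵ = 28.29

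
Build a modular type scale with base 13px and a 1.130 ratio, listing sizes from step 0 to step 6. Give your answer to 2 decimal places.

Step 0: 13px
Step 1: 13.0 × 1.130 = 14.69
Step 2: 13.0 × 1.130² = 16.60
Step 3: 13.0 × 1.130³ = 18.76
Step 4: 13.0 × 1.130⁴ = 21.20
Step 5: 13.0 × 1.130⁵ = 23.95
Step 6: 13.0 × 1.130⁶ = 27.07

13.00px, 14.69px, 16.60px, 18.76px, 21.20px, 23.95px, 27.07px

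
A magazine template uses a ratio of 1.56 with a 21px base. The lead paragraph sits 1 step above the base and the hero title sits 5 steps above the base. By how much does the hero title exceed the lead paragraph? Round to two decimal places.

161.26px

Step 1: 21.0 × 1.56 = 32.7600px
Step 5: 21.0 × 1.56⁵ = 194.0181px
Difference: 194.0181 − 32.7600 = 161.2581px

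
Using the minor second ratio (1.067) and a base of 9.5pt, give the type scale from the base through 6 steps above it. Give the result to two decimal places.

Step 0: 9.5pt
Step 1: 9.5 × 1.067 = 10.14
Step 2: 9.5 × 1.067² = 10.82
Step 3: 9.5 × 1.067³ = 11.54
Step 4: 9.5 × 1.067⁴ = 12.31
Step 5: 9.5 × 1.067⁵ = 13.14
Step 6: 9.5 × 1.067⁶ = 14.02

9.50pt, 10.14pt, 10.82pt, 11.54pt, 12.31pt, 13.14pt, 14.02pt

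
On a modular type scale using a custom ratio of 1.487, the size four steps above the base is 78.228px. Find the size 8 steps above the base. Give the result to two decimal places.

382.48px

The gap is 8 − (4) = 4 steps, so the factor is 1.487^4.
78.228 × 1.487⁴ = 78.228 × 4.88927 ≈ 382.478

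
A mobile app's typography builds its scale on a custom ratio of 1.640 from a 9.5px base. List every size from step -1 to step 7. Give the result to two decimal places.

Step -1: 9.5 ÷ 1.640 = 5.79
Step 0: 9.5px
Step 1: 9.5 × 1.640 = 15.58
Step 2: 9.5 × 1.640² = 25.55
Step 3: 9.5 × 1.640³ = 41.90
Step 4: 9.5 × 1.640⁴ = 68.72
Step 5: 9.5 × 1.640⁵ = 112.70
Step 6: 9.5 × 1.640⁶ = 184.84
Step 7: 9.5 × 1.640⁷ = 303.13

5.79px, 9.50px, 15.58px, 25.55px, 41.90px, 68.72px, 112.70px, 184.84px, 303.13px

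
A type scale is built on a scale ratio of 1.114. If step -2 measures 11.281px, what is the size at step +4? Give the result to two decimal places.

Moving from step -2 to step +4 is 6 steps up, so multiply by r⁶.
11.281 × 1.114⁶ = 11.281 × 1.91122 ≈ 21.560

21.56px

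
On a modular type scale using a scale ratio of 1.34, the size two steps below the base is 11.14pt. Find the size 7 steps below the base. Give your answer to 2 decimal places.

Moving from step -2 to step -7 is 5 steps down, so divide by r⁵.
11.14 ÷ 1.34⁵ = 11.14 ÷ 4.32040 ≈ 2.578

2.58pt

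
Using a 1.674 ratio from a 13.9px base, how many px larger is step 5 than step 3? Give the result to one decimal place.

117.5px

Step 3: 13.9 × 1.674³ = 65.205px
Step 5: 13.9 × 1.674⁵ = 182.723px
Difference: 182.723 − 65.205 = 117.518px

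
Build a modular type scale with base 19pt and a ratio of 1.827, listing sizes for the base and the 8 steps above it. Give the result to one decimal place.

19.0pt, 34.7pt, 63.4pt, 115.9pt, 211.7pt, 386.8pt, 706.6pt, 1291.0pt, 2358.6pt

Step 0: 19pt
Step 1: 19.0 × 1.827 = 34.7
Step 2: 19.0 × 1.827² = 63.4
Step 3: 19.0 × 1.827³ = 115.9
Step 4: 19.0 × 1.827⁴ = 211.7
Step 5: 19.0 × 1.827⁵ = 386.8
Step 6: 19.0 × 1.827⁶ = 706.6
Step 7: 19.0 × 1.827⁷ = 1291.0
Step 8: 19.0 × 1.827⁸ = 2358.6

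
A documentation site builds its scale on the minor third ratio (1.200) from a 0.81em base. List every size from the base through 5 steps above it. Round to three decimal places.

0.810em, 0.972em, 1.166em, 1.400em, 1.680em, 2.016em

Step 0: 0.81em
Step 1: 0.81 × 1.200 = 0.972
Step 2: 0.81 × 1.200² = 1.166
Step 3: 0.81 × 1.200³ = 1.400
Step 4: 0.81 × 1.200⁴ = 1.680
Step 5: 0.81 × 1.200⁵ = 2.016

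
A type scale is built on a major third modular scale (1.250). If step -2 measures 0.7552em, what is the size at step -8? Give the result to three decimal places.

0.198em

0.7552 ÷ 1.250⁶ = 0.7552 ÷ 3.81470 ≈ 0.198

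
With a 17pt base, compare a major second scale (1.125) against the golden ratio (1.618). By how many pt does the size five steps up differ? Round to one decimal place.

Major second: 17.0 × 1.125⁵ = 30.635pt
Golden ratio: 17.0 × 1.618⁵ = 188.513pt
Difference: 188.513 − 30.635 = 157.878pt

157.9pt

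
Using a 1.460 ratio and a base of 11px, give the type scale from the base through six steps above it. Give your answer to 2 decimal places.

Step 0: 11px
Step 1: 11.0 × 1.460 = 16.06
Step 2: 11.0 × 1.460² = 23.45
Step 3: 11.0 × 1.460³ = 34.23
Step 4: 11.0 × 1.460⁴ = 49.98
Step 5: 11.0 × 1.460⁵ = 72.97
Step 6: 11.0 × 1.460⁶ = 106.54

11.00px, 16.06px, 23.45px, 34.23px, 49.98px, 72.97px, 106.54px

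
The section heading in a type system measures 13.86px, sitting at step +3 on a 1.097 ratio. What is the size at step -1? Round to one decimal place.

The gap is -1 − (3) = -4 steps, so the factor is 1.097^-4.
13.86 ÷ 1.097⁴ = 13.86 ÷ 1.44819 ≈ 9.571

9.6px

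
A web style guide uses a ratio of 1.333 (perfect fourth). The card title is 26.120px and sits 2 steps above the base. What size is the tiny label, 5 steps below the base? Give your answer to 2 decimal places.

The gap is -5 − (2) = -7 steps, so the factor is 1.333^-7.
26.120 ÷ 1.333⁷ = 26.120 ÷ 7.47844 ≈ 3.493

3.49px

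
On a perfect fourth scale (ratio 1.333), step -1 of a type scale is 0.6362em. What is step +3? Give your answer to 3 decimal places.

2.009em

The gap is 3 − (-1) = 4 steps, so the factor is 1.333^4.
0.6362 × 1.333⁴ = 0.6362 × 3.15733 ≈ 2.009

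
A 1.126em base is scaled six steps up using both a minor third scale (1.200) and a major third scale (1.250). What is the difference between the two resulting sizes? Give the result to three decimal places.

0.933em

Minor third: 1.126 × 1.200⁶ = 3.36222em
Major third: 1.126 × 1.250⁶ = 4.29535em
Difference: 4.29535 − 3.36222 = 0.93313em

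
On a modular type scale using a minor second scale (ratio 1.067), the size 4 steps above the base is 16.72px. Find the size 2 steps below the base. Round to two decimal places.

11.33px

16.72 ÷ 1.067⁶ = 16.72 ÷ 1.47566 ≈ 11.331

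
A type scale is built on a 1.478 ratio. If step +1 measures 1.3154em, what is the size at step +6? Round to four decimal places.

9.2775em

Moving from step +1 to step +6 is 5 steps up, so multiply by r⁵.
1.3154 × 1.478⁵ = 1.3154 × 7.05297 ≈ 9.2775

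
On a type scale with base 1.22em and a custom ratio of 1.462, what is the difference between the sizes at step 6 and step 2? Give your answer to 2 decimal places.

9.31em

Step 2: 1.22 × 1.462² = 2.6077em
Step 6: 1.22 × 1.462⁶ = 11.9136em
Difference: 11.9136 − 2.6077 = 9.3059em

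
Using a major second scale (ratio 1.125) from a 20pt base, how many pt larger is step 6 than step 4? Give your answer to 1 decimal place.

Step 4: 20.0 × 1.125⁴ = 32.036pt
Step 6: 20.0 × 1.125⁶ = 40.546pt
Difference: 40.546 − 32.036 = 8.510pt

8.5pt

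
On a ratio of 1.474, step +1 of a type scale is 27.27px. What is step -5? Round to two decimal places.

27.27 ÷ 1.474⁶ = 27.27 ÷ 10.25616 ≈ 2.659

2.66px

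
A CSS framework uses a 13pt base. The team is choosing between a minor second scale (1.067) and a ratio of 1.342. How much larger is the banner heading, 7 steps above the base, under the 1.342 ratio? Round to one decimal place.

Minor second: 13.0 × 1.067⁷ = 20.469pt
At 1.342: 13.0 × 1.342⁷ = 101.909pt
Difference: 101.909 − 20.469 = 81.440pt

81.4pt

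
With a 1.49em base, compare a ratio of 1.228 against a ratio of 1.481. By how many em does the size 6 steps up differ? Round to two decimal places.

10.61em

At 1.228: 1.49 × 1.228⁶ = 5.1095em
At 1.481: 1.49 × 1.481⁶ = 15.7223em
Difference: 15.7223 − 5.1095 = 10.6128em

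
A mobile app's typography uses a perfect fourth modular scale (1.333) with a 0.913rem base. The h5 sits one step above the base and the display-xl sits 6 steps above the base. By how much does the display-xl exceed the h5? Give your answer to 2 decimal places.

3.91rem

Step 1: 0.913 × 1.333 = 1.2170rem
Step 6: 0.913 × 1.333⁶ = 5.1221rem
Difference: 5.1221 − 1.2170 = 3.9051rem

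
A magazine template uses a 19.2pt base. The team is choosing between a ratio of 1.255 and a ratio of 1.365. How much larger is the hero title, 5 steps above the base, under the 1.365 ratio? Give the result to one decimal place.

At 1.255: 19.2 × 1.255⁵ = 59.775pt
At 1.365: 19.2 × 1.365⁵ = 90.984pt
Difference: 90.984 − 59.775 = 31.209pt

31.2pt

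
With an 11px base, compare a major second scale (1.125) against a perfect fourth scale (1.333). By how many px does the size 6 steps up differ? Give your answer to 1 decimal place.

Major second: 11.0 × 1.125⁶ = 22.300px
Perfect fourth: 11.0 × 1.333⁶ = 61.713px
Difference: 61.713 − 22.300 = 39.413px

39.4px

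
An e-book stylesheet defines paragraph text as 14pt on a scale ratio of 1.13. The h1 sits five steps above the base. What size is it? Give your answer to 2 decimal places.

25.79pt

Every step multiplies by the scale ratio.
14.0 × 1.13⁵ = 14.0 × 1.84244 ≈ 25.79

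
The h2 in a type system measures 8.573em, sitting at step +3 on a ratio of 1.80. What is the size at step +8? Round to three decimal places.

161.993em

8.573 × 1.80⁵ = 8.573 × 18.89568 ≈ 161.993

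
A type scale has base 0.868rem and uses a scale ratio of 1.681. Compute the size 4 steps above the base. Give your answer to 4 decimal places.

Every step multiplies by the scale ratio.
0.868 × 1.681⁴ = 0.868 × 7.98493 ≈ 6.9309

6.9309rem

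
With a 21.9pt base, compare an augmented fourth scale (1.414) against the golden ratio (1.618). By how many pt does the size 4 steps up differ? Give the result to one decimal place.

Augmented fourth: 21.9 × 1.414⁴ = 87.547pt
Golden ratio: 21.9 × 1.618⁴ = 150.092pt
Difference: 150.092 − 87.547 = 62.545pt

62.5pt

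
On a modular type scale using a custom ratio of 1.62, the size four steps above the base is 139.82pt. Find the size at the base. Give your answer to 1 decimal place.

20.3pt

Moving from step +4 to step +0 is 4 steps down, so divide by r⁴.
139.82 ÷ 1.62⁴ = 139.82 ÷ 6.88748 ≈ 20.301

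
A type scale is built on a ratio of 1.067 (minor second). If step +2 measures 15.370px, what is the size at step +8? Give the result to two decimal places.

The gap is 8 − (2) = 6 steps, so the factor is 1.067^6.
15.370 × 1.067⁶ = 15.370 × 1.47566 ≈ 22.681

22.68px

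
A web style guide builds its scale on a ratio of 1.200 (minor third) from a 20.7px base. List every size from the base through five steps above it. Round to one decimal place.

20.7px, 24.8px, 29.8px, 35.8px, 42.9px, 51.5px

Step 0: 20.7px
Step 1: 20.7 × 1.200 = 24.8
Step 2: 20.7 × 1.200² = 29.8
Step 3: 20.7 × 1.200³ = 35.8
Step 4: 20.7 × 1.200⁴ = 42.9
Step 5: 20.7 × 1.200⁵ = 51.5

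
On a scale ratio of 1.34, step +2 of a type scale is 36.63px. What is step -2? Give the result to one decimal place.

36.63 ÷ 1.34⁴ = 36.63 ÷ 3.22418 ≈ 11.361

11.4px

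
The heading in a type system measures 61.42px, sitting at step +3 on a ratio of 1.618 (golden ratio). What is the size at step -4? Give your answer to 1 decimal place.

2.1px

Moving from step +3 to step -4 is 7 steps down, so divide by r⁷.
61.42 ÷ 1.618⁷ = 61.42 ÷ 29.03017 ≈ 2.116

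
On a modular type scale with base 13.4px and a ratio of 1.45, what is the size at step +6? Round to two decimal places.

124.54px

13.4 × 1.45⁶ = 13.4 × 9.29411 ≈ 124.54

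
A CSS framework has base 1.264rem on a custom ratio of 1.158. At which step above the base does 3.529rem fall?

1.158ⁿ = 3.529 / 1.264 = 2.7919
n = ln(2.7919) / ln(1.158) = 1.0267 / 0.1467 ≈ 7.00

7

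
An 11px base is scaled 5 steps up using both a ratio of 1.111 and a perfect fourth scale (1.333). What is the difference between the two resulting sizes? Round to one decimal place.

27.7px

At 1.111: 11.0 × 1.111⁵ = 18.619px
Perfect fourth: 11.0 × 1.333⁵ = 46.296px
Difference: 46.296 − 18.619 = 27.677px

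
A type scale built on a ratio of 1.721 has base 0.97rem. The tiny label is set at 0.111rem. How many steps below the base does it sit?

4

1.721ⁿ = 0.97 / 0.111 = 8.7387
n = ln(8.7387) / ln(1.721) = 2.1678 / 0.5429 ≈ 3.99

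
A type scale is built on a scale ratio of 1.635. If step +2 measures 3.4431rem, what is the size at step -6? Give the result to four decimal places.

Moving from step +2 to step -6 is 8 steps down, so divide by r⁸.
3.4431 ÷ 1.635⁸ = 3.4431 ÷ 51.06720 ≈ 0.0674

0.0674rem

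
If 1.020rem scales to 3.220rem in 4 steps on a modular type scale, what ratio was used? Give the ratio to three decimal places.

r⁴ = 3.220 / 1.020, so r = (3.220/1.020)^(1/4).
r = 3.1569^(1/4) ≈ 1.3330

1.333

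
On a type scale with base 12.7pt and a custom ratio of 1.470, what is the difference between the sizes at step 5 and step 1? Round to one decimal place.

Step 1: 12.7 × 1.470 = 18.669pt
Step 5: 12.7 × 1.470⁵ = 87.175pt
Difference: 87.175 − 18.669 = 68.506pt

68.5pt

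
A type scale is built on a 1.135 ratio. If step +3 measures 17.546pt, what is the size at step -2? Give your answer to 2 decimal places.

9.32pt

17.546 ÷ 1.135⁵ = 17.546 ÷ 1.88356 ≈ 9.315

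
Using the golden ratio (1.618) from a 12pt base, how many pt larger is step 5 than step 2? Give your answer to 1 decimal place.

Step 2: 12.0 × 1.618² = 31.415pt
Step 5: 12.0 × 1.618⁵ = 133.068pt
Difference: 133.068 − 31.415 = 101.653pt

101.7pt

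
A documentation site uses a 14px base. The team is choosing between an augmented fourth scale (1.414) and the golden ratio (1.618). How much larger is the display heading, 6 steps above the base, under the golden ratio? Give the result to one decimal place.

139.3px

Augmented fourth: 14.0 × 1.414⁶ = 111.899px
Golden ratio: 14.0 × 1.618⁶ = 251.188px
Difference: 251.188 − 111.899 = 139.289px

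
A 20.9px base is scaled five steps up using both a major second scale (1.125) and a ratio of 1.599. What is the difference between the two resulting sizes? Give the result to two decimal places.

180.81px

Major second: 20.9 × 1.125⁵ = 37.6625px
At 1.599: 20.9 × 1.599⁵ = 218.4684px
Difference: 218.4684 − 37.6625 = 180.8059px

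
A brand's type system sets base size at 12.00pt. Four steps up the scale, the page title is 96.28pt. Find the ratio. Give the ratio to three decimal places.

The ratio satisfies 12.00 × r⁴ = 96.28, so r = (96.28 / 12.00)^(1/4).
r = 8.0233^(1/4) ≈ 1.6830

1.683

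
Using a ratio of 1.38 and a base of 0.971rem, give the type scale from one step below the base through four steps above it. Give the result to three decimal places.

Step -1: 0.971 ÷ 1.38 = 0.704
Step 0: 0.971rem
Step 1: 0.971 × 1.38 = 1.340
Step 2: 0.971 × 1.38² = 1.849
Step 3: 0.971 × 1.38³ = 2.552
Step 4: 0.971 × 1.38⁴ = 3.522

0.704rem, 0.971rem, 1.340rem, 1.849rem, 2.552rem, 3.522rem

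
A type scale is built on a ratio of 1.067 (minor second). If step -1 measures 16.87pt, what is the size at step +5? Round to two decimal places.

The gap is 5 − (-1) = 6 steps, so the factor is 1.067^6.
16.87 × 1.067⁶ = 16.87 × 1.47566 ≈ 24.894

24.89pt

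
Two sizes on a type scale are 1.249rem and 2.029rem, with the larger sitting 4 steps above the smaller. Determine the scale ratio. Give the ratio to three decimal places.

1.129

r⁴ = 2.029 / 1.249, so r = (2.029/1.249)^(1/4).
r = 1.6245^(1/4) ≈ 1.1290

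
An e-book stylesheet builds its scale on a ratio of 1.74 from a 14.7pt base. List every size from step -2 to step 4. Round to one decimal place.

4.9pt, 8.4pt, 14.7pt, 25.6pt, 44.5pt, 77.4pt, 134.7pt

Step -2: 14.7 ÷ 1.74² = 4.9
Step -1: 14.7 ÷ 1.74 = 8.4
Step 0: 14.7pt
Step 1: 14.7 × 1.74 = 25.6
Step 2: 14.7 × 1.74² = 44.5
Step 3: 14.7 × 1.74³ = 77.4
Step 4: 14.7 × 1.74⁴ = 134.7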